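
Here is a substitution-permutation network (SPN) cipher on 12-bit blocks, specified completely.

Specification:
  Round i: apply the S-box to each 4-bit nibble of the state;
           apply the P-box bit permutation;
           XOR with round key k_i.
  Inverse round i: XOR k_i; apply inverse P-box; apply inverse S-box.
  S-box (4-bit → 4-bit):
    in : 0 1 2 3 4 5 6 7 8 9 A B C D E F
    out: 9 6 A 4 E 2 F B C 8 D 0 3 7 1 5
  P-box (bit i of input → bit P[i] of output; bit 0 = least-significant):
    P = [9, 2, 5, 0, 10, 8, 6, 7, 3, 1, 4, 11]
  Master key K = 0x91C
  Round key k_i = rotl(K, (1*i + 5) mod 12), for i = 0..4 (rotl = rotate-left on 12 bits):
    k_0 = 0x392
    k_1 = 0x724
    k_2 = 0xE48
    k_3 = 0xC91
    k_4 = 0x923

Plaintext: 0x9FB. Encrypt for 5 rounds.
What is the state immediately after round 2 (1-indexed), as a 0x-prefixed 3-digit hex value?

0x279

s_0 = plaintext = 0x9FB
s_1 = Round(s_0, k_0) = 0xFD2
s_2 = Round(s_1, k_1) = 0x279
s_3 = Round(s_2, k_2) = 0x3CB
s_4 = Round(s_3, k_3) = 0x981
s_5 = Round(s_4, k_4) = 0x1C7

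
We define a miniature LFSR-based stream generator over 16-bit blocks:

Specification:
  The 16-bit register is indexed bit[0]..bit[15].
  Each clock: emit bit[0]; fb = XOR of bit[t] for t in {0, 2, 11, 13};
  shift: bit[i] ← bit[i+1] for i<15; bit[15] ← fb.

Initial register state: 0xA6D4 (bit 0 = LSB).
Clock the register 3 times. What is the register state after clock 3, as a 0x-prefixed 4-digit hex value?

0x14DA

reg_0 = 0xA6D4
clock 1: out=0, reg = 0x536A
clock 2: out=0, reg = 0x29B5
clock 3: out=1, reg = 0x14DA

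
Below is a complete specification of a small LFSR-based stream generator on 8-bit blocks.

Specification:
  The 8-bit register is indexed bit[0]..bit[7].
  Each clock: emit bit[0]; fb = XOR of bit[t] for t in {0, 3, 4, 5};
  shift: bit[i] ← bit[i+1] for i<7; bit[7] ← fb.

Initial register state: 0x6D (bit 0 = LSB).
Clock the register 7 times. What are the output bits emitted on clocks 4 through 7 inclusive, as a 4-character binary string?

1011

reg_0 = 0x6D
clock 1: out=1, reg = 0xB6
clock 2: out=0, reg = 0x5B
clock 3: out=1, reg = 0xAD
clock 4: out=1, reg = 0xD6
clock 5: out=0, reg = 0xEB
clock 6: out=1, reg = 0xF5
clock 7: out=1, reg = 0xFA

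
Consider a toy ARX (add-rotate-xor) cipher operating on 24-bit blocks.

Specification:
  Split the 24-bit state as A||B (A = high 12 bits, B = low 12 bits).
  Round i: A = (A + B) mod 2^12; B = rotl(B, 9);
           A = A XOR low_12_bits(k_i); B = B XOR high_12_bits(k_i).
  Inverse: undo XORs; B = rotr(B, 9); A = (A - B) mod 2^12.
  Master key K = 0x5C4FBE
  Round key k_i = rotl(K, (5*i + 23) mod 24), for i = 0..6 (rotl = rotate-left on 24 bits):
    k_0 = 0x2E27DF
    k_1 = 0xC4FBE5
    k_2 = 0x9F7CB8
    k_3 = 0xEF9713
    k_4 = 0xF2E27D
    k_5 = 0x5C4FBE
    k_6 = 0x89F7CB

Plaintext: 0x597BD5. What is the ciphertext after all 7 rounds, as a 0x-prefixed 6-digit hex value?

s_0 = plaintext = 0x597BD5
s_1 = Round(s_0, k_0) = 0x6B3998
s_2 = Round(s_1, k_1) = 0xBAED7C
s_3 = Round(s_2, k_2) = 0x592058
s_4 = Round(s_3, k_3) = 0x2F9EF2
s_5 = Round(s_4, k_4) = 0x396AF0
s_6 = Round(s_5, k_5) = 0x13849A
s_7 = Round(s_6, k_6) = 0x219C0C

0x219C0C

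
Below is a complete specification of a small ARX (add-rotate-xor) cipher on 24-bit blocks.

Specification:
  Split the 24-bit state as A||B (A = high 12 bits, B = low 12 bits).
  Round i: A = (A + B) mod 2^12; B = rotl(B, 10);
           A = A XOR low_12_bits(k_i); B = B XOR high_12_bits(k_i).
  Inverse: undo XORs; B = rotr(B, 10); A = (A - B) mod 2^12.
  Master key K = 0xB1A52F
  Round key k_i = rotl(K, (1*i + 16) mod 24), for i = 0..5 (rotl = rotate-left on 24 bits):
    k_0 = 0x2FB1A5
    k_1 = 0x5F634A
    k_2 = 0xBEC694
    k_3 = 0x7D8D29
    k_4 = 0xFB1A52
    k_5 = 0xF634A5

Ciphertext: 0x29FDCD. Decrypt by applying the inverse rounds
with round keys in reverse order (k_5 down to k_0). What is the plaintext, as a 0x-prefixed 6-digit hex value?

s_0 = ciphertext = 0x29FDCD
s_1 = InvRound(s_0, k_5) = 0xB82AB8
s_2 = InvRound(s_1, k_4) = 0xDAB425
s_3 = InvRound(s_2, k_3) = 0x08EFF4
s_4 = InvRound(s_3, k_2) = 0x5B9061
s_5 = InvRound(s_4, k_1) = 0x09665D
s_6 = InvRound(s_5, k_0) = 0xE9A299

0xE9A299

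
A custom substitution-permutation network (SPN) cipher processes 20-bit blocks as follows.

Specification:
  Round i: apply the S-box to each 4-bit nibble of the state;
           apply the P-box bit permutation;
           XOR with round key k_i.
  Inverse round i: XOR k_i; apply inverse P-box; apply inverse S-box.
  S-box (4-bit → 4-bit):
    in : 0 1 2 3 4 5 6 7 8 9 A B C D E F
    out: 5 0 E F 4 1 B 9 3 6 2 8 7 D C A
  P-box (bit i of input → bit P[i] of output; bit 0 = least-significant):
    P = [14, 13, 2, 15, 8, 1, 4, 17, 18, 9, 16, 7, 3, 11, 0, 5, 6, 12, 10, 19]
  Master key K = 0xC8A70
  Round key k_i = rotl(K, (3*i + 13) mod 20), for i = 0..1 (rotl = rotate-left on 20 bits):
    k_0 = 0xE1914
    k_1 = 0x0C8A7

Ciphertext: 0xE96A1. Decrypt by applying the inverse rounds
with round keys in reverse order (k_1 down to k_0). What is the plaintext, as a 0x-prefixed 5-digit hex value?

s_0 = ciphertext = 0xE96A1
s_1 = InvRound(s_0, k_1) = 0x2A8F0
s_2 = InvRound(s_1, k_0) = 0x6B752

0x6B752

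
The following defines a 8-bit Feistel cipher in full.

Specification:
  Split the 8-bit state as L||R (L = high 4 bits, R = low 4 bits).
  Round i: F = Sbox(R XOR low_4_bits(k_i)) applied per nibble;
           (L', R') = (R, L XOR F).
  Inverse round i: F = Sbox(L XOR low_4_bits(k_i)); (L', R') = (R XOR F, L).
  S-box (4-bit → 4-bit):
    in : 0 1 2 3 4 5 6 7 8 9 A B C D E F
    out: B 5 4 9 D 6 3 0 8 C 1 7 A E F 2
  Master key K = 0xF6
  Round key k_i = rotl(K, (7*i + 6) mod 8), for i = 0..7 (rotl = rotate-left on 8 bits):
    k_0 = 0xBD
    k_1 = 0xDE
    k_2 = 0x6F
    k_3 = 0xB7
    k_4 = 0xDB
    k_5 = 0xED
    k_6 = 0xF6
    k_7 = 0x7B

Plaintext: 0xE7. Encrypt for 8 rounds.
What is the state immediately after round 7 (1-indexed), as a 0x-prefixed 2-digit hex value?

s_0 = plaintext = 0xE7
s_1 = Round(s_0, k_0) = 0x7F
s_2 = Round(s_1, k_1) = 0xF2
s_3 = Round(s_2, k_2) = 0x21
s_4 = Round(s_3, k_3) = 0x11
s_5 = Round(s_4, k_4) = 0x10
s_6 = Round(s_5, k_5) = 0x0F
s_7 = Round(s_6, k_6) = 0xFC
s_8 = Round(s_7, k_7) = 0xCF

0xFC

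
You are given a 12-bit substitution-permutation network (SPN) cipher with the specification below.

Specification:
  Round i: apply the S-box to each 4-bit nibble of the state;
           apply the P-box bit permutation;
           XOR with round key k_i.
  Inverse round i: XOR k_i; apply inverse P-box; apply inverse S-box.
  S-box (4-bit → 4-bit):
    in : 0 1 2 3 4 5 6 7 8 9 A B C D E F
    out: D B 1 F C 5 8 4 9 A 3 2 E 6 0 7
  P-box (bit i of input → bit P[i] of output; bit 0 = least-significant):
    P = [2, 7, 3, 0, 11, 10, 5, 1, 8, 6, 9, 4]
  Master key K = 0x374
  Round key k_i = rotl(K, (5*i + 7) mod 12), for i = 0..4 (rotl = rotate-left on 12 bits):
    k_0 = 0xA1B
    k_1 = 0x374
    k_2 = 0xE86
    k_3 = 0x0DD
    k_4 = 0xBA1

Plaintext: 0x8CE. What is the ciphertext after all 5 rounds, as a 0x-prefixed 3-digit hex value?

s_0 = plaintext = 0x8CE
s_1 = Round(s_0, k_0) = 0xF29
s_2 = Round(s_1, k_1) = 0x8B5
s_3 = Round(s_2, k_2) = 0xB9A
s_4 = Round(s_3, k_3) = 0x41B
s_5 = Round(s_4, k_4) = 0x533

0x533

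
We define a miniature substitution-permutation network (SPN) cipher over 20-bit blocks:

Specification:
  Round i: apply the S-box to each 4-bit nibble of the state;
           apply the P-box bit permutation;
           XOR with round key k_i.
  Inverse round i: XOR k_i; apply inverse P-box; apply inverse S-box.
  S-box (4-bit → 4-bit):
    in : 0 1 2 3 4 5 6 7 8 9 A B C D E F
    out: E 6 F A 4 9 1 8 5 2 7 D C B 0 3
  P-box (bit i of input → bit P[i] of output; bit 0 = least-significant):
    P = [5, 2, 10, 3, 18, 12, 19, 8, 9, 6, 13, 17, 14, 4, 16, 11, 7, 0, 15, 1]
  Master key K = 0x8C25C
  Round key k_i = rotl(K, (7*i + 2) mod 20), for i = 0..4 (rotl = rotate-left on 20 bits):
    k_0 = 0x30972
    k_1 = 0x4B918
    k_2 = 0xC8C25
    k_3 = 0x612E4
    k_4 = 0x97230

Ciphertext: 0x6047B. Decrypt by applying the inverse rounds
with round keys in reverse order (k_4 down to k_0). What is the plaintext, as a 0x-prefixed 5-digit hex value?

s_0 = ciphertext = 0x6047B
s_1 = InvRound(s_0, k_4) = 0x382AC
s_2 = InvRound(s_1, k_3) = 0x449F7
s_3 = InvRound(s_2, k_2) = 0xBF9C4
s_4 = InvRound(s_3, k_1) = 0x6A383
s_5 = InvRound(s_4, k_0) = 0xA0A66

0xA0A66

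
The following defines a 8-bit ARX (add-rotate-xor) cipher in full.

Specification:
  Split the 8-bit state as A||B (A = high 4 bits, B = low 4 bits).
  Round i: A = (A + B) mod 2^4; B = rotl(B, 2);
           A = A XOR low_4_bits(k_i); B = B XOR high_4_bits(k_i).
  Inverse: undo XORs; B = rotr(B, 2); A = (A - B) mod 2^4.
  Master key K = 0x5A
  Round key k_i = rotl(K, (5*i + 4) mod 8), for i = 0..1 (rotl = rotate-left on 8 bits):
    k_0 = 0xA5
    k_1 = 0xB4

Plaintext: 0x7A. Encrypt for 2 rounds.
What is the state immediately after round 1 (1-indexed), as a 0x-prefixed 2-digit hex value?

s_0 = plaintext = 0x7A
s_1 = Round(s_0, k_0) = 0x40
s_2 = Round(s_1, k_1) = 0x0B

0x40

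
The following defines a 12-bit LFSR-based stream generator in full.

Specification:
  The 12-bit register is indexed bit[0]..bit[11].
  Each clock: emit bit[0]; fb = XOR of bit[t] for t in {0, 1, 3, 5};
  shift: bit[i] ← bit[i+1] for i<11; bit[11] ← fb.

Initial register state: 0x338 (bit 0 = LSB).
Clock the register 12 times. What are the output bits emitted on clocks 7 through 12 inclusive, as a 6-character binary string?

reg_0 = 0x338
clock 1: out=0, reg = 0x19C
clock 2: out=0, reg = 0x8CE
clock 3: out=0, reg = 0x467
clock 4: out=1, reg = 0xA33
clock 5: out=1, reg = 0xD19
clock 6: out=1, reg = 0x68C
clock 7: out=0, reg = 0xB46
clock 8: out=0, reg = 0xDA3
clock 9: out=1, reg = 0xED1
clock 10: out=1, reg = 0xF68
clock 11: out=0, reg = 0x7B4
clock 12: out=0, reg = 0xBDA

001100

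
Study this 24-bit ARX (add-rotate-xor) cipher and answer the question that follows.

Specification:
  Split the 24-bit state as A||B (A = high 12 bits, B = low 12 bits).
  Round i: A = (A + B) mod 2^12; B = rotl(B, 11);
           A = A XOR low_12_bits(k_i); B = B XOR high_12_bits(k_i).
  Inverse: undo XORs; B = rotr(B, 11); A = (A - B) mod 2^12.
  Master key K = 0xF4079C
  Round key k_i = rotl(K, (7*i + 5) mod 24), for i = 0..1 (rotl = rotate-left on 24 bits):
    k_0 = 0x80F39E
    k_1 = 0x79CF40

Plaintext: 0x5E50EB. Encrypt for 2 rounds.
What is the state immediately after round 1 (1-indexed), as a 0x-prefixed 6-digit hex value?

s_0 = plaintext = 0x5E50EB
s_1 = Round(s_0, k_0) = 0x54E07A
s_2 = Round(s_1, k_1) = 0xA887A1

0x54E07A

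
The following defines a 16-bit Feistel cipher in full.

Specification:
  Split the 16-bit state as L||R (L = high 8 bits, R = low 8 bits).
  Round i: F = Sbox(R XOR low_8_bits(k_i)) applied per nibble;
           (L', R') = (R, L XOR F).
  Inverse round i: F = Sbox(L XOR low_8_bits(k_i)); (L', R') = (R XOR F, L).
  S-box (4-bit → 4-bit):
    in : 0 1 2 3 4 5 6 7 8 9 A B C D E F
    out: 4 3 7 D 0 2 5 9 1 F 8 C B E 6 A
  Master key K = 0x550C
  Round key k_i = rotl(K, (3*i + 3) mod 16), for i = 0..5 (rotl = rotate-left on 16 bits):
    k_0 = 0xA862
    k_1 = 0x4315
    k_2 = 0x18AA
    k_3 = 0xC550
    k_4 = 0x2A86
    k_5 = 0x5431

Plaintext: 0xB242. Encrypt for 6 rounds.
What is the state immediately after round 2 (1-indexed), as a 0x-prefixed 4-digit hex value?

0xC6AF

s_0 = plaintext = 0xB242
s_1 = Round(s_0, k_0) = 0x42C6
s_2 = Round(s_1, k_1) = 0xC6AF
s_3 = Round(s_2, k_2) = 0xAF84
s_4 = Round(s_3, k_3) = 0x844F
s_5 = Round(s_4, k_4) = 0x4F3B
s_6 = Round(s_5, k_5) = 0x3B07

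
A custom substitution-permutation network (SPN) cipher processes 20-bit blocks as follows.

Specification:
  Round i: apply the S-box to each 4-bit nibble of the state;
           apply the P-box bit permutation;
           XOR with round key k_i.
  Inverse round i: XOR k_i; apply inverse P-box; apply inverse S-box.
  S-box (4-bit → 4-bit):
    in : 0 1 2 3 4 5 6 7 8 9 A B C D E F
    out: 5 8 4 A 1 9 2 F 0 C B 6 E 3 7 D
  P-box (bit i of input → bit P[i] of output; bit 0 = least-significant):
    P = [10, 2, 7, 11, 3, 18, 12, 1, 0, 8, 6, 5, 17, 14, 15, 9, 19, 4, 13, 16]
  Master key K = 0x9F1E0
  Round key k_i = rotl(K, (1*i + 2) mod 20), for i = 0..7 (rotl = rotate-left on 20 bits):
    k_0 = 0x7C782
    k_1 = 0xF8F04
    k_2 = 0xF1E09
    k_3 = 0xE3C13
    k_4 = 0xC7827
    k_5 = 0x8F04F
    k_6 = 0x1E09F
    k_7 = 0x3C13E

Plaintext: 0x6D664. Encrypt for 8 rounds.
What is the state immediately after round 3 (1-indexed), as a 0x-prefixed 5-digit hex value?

0x3AC7E

s_0 = plaintext = 0x6D664
s_1 = Round(s_0, k_0) = 0x18292
s_2 = Round(s_1, k_1) = 0xE9FC6
s_3 = Round(s_2, k_2) = 0x3AC7E
s_4 = Round(s_3, k_3) = 0x96BED
s_5 = Round(s_4, k_4) = 0x90D6B
s_6 = Round(s_5, k_5) = 0xF51CA
s_7 = Round(s_6, k_6) = 0xEDEB9
s_8 = Round(s_7, k_7) = 0xDB8EF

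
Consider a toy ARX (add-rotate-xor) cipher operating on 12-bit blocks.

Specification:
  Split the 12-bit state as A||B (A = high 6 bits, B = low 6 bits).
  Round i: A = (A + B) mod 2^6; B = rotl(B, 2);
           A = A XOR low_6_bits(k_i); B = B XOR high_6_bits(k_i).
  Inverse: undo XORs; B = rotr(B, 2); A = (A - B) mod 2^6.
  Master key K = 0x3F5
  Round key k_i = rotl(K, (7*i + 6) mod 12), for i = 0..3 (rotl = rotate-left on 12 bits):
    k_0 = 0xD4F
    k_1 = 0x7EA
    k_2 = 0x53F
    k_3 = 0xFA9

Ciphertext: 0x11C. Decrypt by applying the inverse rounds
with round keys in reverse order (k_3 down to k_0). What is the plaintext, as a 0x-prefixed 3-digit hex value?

s_0 = ciphertext = 0x11C
s_1 = InvRound(s_0, k_3) = 0x168
s_2 = InvRound(s_1, k_2) = 0xACF
s_3 = InvRound(s_2, k_1) = 0xF44
s_4 = InvRound(s_3, k_0) = 0x59C

0x59C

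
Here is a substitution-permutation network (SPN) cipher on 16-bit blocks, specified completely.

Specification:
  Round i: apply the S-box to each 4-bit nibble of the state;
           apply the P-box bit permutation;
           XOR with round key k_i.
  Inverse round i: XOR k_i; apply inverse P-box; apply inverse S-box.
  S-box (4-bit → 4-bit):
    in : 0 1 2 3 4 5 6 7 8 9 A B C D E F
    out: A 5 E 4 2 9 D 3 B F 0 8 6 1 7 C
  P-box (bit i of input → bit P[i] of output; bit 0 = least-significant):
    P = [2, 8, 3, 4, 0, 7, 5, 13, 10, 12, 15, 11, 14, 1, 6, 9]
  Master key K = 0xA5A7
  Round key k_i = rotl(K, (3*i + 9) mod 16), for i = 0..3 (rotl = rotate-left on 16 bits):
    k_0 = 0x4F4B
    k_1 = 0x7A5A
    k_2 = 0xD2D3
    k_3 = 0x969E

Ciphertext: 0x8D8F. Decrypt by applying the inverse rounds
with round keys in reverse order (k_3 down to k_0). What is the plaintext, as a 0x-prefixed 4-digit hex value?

0xFCE0

s_0 = ciphertext = 0x8D8F
s_1 = InvRound(s_0, k_3) = 0xB0D0
s_2 = InvRound(s_1, k_2) = 0x8A5A
s_3 = InvRound(s_2, k_1) = 0xDCBA
s_4 = InvRound(s_3, k_0) = 0xFCE0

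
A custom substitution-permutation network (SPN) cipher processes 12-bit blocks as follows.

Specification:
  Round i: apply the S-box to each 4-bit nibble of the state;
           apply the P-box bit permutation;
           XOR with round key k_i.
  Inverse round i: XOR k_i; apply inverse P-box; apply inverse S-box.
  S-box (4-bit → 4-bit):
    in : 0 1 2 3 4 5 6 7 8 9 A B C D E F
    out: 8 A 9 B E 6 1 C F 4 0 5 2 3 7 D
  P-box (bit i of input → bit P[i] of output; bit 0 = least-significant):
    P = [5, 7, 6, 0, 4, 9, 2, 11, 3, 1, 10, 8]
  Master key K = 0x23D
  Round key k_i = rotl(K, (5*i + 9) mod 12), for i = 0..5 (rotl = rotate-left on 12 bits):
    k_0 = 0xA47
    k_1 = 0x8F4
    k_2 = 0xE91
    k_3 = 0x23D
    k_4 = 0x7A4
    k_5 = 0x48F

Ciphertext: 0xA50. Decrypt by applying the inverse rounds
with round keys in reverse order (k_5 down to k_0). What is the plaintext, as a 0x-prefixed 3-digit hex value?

s_0 = ciphertext = 0xA50
s_1 = InvRound(s_0, k_5) = 0xE84
s_2 = InvRound(s_1, k_4) = 0x006
s_3 = InvRound(s_2, k_3) = 0xDD2
s_4 = InvRound(s_3, k_2) = 0x1C7
s_5 = InvRound(s_4, k_1) = 0x122
s_6 = InvRound(s_5, k_0) = 0x04F

0x04F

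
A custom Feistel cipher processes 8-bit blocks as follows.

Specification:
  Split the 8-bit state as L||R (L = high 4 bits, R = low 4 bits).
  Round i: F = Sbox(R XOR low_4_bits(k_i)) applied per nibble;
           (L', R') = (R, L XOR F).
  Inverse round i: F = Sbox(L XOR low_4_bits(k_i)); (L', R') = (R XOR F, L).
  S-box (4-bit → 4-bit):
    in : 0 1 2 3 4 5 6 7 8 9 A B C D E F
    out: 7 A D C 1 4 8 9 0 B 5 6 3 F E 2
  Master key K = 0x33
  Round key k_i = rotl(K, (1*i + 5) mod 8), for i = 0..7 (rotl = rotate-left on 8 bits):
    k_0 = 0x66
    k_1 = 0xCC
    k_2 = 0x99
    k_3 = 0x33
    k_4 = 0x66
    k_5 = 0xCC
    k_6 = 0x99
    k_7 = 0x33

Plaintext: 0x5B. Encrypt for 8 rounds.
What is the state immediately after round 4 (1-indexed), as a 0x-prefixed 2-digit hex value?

s_0 = plaintext = 0x5B
s_1 = Round(s_0, k_0) = 0xBA
s_2 = Round(s_1, k_1) = 0xA3
s_3 = Round(s_2, k_2) = 0x3F
s_4 = Round(s_3, k_3) = 0xF0
s_5 = Round(s_4, k_4) = 0x07
s_6 = Round(s_5, k_5) = 0x76
s_7 = Round(s_6, k_6) = 0x65
s_8 = Round(s_7, k_7) = 0x5E

0xF0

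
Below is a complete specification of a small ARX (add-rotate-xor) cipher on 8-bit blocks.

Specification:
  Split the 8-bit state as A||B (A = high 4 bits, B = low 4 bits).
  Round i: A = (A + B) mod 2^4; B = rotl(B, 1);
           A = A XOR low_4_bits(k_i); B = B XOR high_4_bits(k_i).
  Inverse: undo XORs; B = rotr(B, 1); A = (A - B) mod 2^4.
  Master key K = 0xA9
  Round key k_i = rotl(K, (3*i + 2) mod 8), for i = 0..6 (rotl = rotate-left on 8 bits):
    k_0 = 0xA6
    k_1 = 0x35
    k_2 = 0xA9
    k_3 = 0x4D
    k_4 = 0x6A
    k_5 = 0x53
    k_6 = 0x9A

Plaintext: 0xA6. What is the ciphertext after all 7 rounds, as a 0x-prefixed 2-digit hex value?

s_0 = plaintext = 0xA6
s_1 = Round(s_0, k_0) = 0x66
s_2 = Round(s_1, k_1) = 0x9F
s_3 = Round(s_2, k_2) = 0x15
s_4 = Round(s_3, k_3) = 0xBE
s_5 = Round(s_4, k_4) = 0x3B
s_6 = Round(s_5, k_5) = 0xD2
s_7 = Round(s_6, k_6) = 0x5D

0x5D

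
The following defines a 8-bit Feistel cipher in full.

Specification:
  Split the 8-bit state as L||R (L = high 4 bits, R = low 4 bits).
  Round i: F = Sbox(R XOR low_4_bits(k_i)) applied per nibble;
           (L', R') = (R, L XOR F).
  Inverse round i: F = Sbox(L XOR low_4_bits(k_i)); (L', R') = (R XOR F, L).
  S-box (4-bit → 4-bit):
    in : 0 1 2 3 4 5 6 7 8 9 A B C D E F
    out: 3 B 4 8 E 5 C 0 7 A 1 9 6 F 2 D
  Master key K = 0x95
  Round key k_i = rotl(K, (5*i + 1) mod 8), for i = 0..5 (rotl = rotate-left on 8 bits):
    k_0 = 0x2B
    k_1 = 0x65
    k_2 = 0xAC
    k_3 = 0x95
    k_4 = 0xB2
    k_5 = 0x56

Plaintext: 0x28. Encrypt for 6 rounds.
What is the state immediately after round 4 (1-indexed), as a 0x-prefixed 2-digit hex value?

0x00

s_0 = plaintext = 0x28
s_1 = Round(s_0, k_0) = 0x8A
s_2 = Round(s_1, k_1) = 0xA5
s_3 = Round(s_2, k_2) = 0x50
s_4 = Round(s_3, k_3) = 0x00
s_5 = Round(s_4, k_4) = 0x04
s_6 = Round(s_5, k_5) = 0x44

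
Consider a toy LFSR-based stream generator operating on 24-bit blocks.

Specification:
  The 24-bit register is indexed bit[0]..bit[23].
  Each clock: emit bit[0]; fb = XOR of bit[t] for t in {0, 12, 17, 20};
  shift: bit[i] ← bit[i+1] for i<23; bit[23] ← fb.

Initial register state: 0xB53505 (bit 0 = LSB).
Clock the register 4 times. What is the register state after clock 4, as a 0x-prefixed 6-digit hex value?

0x7B5350

reg_0 = 0xB53505
clock 1: out=1, reg = 0xDA9A82
clock 2: out=0, reg = 0xED4D41
clock 3: out=1, reg = 0xF6A6A0
clock 4: out=0, reg = 0x7B5350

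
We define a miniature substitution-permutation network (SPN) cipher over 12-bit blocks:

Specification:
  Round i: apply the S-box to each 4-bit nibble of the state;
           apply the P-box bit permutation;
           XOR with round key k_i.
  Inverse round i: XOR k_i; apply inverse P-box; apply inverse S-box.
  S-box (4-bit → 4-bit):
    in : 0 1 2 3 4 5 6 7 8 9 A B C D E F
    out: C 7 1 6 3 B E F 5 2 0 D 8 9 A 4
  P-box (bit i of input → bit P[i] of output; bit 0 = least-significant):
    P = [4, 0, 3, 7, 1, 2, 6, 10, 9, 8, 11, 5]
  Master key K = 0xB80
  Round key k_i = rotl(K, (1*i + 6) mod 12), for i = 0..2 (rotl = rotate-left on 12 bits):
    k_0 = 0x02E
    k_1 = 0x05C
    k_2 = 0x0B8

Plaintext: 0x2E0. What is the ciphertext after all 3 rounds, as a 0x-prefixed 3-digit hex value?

s_0 = plaintext = 0x2E0
s_1 = Round(s_0, k_0) = 0x6A2
s_2 = Round(s_1, k_1) = 0x96C
s_3 = Round(s_2, k_2) = 0x57C

0x57C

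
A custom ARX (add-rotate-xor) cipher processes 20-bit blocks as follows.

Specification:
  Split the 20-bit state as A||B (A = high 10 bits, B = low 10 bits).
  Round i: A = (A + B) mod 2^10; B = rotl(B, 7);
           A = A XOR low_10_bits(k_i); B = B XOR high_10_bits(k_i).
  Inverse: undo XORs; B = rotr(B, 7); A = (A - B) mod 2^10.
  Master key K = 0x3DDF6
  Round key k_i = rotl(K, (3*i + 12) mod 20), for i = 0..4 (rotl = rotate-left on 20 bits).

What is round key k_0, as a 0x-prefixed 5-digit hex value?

0xF63DD

K = 0x3DDF6
k_0 = rotl(K, (3*0+12) mod 20) = rotl(K, 12) = 0xF63DD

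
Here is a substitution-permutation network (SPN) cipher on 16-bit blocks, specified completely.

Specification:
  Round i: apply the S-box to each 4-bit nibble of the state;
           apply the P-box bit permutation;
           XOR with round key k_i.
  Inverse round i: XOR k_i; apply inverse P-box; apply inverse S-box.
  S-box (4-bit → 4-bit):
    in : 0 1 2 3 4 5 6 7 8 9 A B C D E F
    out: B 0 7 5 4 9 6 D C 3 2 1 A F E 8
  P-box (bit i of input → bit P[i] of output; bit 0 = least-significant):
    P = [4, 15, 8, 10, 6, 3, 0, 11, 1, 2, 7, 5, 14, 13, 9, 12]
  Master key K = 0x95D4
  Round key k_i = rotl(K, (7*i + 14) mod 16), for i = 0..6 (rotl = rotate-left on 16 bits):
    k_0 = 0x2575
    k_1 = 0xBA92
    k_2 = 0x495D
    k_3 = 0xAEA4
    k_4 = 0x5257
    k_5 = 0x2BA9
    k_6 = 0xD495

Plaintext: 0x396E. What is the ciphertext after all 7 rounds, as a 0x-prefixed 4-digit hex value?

s_0 = plaintext = 0x396E
s_1 = Round(s_0, k_0) = 0xE27A
s_2 = Round(s_1, k_1) = 0x0055
s_3 = Round(s_2, k_2) = 0x352B
s_4 = Round(s_3, k_3) = 0xECDF
s_5 = Round(s_4, k_4) = 0x6C3A
s_6 = Round(s_5, k_5) = 0x89CC
s_7 = Round(s_6, k_6) = 0x4A9B

0x4A9B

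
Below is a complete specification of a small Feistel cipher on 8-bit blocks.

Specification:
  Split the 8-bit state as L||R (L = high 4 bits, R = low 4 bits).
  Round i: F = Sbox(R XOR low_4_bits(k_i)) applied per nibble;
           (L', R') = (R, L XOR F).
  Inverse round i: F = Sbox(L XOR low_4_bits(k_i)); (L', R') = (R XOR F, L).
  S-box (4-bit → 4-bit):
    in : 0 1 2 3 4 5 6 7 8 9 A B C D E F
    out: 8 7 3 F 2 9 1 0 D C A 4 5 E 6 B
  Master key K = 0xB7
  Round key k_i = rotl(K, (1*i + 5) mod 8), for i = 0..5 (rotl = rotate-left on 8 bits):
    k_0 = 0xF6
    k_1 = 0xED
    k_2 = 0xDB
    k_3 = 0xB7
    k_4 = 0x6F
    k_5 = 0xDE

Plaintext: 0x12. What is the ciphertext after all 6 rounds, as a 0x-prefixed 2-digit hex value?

s_0 = plaintext = 0x12
s_1 = Round(s_0, k_0) = 0x23
s_2 = Round(s_1, k_1) = 0x34
s_3 = Round(s_2, k_2) = 0x48
s_4 = Round(s_3, k_3) = 0x8F
s_5 = Round(s_4, k_4) = 0xF0
s_6 = Round(s_5, k_5) = 0x09

0x09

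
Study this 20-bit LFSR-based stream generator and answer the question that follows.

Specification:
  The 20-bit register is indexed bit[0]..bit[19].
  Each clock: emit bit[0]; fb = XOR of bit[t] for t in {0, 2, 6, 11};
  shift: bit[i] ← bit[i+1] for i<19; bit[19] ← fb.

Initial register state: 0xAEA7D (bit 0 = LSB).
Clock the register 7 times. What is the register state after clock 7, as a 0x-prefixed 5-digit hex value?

0x2D5D4

reg_0 = 0xAEA7D
clock 1: out=1, reg = 0x5753E
clock 2: out=0, reg = 0xABA9F
clock 3: out=1, reg = 0xD5D4F
clock 4: out=1, reg = 0x6AEA7
clock 5: out=1, reg = 0xB5753
clock 6: out=1, reg = 0x5ABA9
clock 7: out=1, reg = 0x2D5D4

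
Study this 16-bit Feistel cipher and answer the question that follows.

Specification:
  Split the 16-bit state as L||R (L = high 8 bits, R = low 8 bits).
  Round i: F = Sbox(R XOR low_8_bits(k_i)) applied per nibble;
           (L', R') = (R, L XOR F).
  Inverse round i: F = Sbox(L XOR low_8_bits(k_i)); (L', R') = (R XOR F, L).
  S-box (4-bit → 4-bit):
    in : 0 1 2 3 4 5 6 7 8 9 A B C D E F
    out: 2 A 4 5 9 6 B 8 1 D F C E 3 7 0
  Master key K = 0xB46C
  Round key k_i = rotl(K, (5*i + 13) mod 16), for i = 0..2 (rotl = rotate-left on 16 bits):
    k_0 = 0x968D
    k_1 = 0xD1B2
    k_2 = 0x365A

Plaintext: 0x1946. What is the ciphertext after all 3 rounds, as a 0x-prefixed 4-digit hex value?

0xDEEC

s_0 = plaintext = 0x1946
s_1 = Round(s_0, k_0) = 0x46F5
s_2 = Round(s_1, k_1) = 0xF5DE
s_3 = Round(s_2, k_2) = 0xDEEC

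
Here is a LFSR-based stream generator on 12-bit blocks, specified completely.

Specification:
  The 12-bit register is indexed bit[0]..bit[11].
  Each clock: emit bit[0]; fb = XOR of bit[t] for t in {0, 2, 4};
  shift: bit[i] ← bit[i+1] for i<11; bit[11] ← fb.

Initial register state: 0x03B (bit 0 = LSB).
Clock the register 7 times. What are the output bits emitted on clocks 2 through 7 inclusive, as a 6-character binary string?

101110

reg_0 = 0x03B
clock 1: out=1, reg = 0x01D
clock 2: out=1, reg = 0x80E
clock 3: out=0, reg = 0xC07
clock 4: out=1, reg = 0x603
clock 5: out=1, reg = 0xB01
clock 6: out=1, reg = 0xD80
clock 7: out=0, reg = 0x6C0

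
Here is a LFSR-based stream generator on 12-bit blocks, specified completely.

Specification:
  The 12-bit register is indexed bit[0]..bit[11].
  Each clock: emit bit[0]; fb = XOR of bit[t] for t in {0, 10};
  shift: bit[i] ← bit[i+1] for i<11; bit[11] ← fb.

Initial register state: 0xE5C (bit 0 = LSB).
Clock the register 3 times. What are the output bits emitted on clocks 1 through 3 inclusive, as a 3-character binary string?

001

reg_0 = 0xE5C
clock 1: out=0, reg = 0xF2E
clock 2: out=0, reg = 0xF97
clock 3: out=1, reg = 0x7CB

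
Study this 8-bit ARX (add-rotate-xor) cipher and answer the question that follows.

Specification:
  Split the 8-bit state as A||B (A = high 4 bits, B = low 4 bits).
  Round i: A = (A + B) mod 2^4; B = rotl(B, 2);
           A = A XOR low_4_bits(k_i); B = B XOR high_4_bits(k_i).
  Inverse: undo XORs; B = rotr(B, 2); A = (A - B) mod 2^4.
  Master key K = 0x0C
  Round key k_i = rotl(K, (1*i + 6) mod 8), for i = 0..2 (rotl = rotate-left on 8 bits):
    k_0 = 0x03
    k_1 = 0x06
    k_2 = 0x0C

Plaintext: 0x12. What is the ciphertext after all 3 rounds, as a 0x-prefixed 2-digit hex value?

0xC8

s_0 = plaintext = 0x12
s_1 = Round(s_0, k_0) = 0x08
s_2 = Round(s_1, k_1) = 0xE2
s_3 = Round(s_2, k_2) = 0xC8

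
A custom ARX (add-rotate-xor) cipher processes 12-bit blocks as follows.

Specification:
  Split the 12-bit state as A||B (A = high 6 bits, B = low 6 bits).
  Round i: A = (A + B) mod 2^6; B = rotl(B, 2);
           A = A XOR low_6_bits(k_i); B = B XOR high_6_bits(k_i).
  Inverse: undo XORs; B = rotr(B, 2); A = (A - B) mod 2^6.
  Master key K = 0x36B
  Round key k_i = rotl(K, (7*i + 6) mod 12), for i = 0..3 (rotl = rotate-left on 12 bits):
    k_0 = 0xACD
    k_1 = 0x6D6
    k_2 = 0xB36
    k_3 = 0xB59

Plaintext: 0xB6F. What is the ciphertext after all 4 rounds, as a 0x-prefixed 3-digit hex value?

0x17C

s_0 = plaintext = 0xB6F
s_1 = Round(s_0, k_0) = 0x455
s_2 = Round(s_1, k_1) = 0xC0E
s_3 = Round(s_2, k_2) = 0x214
s_4 = Round(s_3, k_3) = 0x17C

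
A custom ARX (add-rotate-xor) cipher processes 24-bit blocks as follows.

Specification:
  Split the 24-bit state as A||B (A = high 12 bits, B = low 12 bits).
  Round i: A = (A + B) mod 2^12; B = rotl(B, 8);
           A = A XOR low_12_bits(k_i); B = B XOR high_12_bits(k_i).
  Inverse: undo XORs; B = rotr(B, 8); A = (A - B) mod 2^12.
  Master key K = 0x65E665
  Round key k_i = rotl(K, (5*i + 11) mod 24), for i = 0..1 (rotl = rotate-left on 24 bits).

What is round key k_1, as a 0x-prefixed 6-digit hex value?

K = 0x65E665
k_0 = rotl(K, (5*0+11) mod 24) = rotl(K, 11) = 0x332B2F
k_1 = rotl(K, (5*1+11) mod 24) = rotl(K, 16) = 0x6565E6

0x6565E6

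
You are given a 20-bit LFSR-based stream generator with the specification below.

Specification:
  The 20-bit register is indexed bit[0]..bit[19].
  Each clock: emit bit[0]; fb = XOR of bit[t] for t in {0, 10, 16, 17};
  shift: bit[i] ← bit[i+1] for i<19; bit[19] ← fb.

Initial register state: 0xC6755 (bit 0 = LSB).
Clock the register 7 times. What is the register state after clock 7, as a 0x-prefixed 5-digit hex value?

reg_0 = 0xC6755
clock 1: out=1, reg = 0x633AA
clock 2: out=0, reg = 0xB19D5
clock 3: out=1, reg = 0xD8CEA
clock 4: out=0, reg = 0x6C675
clock 5: out=1, reg = 0xB633A
clock 6: out=0, reg = 0x5B19D
clock 7: out=1, reg = 0x2D8CE

0x2D8CE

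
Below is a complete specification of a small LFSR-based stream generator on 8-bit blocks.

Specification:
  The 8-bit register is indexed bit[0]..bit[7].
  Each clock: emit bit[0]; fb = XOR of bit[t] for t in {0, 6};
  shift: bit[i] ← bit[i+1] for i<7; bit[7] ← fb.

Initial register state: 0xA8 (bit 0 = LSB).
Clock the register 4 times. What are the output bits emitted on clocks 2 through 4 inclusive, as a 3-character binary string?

reg_0 = 0xA8
clock 1: out=0, reg = 0x54
clock 2: out=0, reg = 0xAA
clock 3: out=0, reg = 0x55
clock 4: out=1, reg = 0x2A

001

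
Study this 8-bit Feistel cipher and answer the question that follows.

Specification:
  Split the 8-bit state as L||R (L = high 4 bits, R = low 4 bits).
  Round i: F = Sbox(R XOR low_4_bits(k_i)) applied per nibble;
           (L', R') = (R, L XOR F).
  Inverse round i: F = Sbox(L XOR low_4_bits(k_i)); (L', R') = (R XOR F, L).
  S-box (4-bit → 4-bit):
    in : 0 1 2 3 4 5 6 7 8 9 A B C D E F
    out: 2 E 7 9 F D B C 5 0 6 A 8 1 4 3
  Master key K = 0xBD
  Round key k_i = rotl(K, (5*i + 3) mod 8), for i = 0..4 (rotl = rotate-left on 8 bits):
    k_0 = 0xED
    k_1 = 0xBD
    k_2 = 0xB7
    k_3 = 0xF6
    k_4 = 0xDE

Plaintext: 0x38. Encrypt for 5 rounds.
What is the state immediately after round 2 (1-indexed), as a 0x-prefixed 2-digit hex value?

s_0 = plaintext = 0x38
s_1 = Round(s_0, k_0) = 0x8E
s_2 = Round(s_1, k_1) = 0xE1
s_3 = Round(s_2, k_2) = 0x15
s_4 = Round(s_3, k_3) = 0x58
s_5 = Round(s_4, k_4) = 0x8E

0xE1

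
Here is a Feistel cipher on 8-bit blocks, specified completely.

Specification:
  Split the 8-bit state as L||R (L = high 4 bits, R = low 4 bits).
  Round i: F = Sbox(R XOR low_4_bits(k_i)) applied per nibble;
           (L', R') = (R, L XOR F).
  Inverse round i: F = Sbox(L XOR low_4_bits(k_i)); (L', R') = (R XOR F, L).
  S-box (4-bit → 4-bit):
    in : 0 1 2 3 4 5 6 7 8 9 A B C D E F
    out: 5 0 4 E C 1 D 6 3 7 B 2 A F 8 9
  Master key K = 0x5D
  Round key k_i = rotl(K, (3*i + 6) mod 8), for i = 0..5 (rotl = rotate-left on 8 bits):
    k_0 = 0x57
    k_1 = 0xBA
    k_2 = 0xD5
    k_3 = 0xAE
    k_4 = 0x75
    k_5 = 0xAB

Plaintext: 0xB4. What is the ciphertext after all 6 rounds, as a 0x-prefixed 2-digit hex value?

0x47

s_0 = plaintext = 0xB4
s_1 = Round(s_0, k_0) = 0x45
s_2 = Round(s_1, k_1) = 0x5D
s_3 = Round(s_2, k_2) = 0xD6
s_4 = Round(s_3, k_3) = 0x6E
s_5 = Round(s_4, k_4) = 0xE4
s_6 = Round(s_5, k_5) = 0x47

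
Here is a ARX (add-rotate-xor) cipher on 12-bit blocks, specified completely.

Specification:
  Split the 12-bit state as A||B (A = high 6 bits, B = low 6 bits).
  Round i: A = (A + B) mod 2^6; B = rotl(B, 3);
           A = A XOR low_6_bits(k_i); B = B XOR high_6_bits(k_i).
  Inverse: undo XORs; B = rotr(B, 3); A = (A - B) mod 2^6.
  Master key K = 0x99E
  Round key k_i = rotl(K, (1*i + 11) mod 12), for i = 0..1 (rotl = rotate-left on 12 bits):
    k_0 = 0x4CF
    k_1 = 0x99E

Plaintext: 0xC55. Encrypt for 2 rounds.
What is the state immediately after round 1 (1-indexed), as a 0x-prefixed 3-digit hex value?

0x279

s_0 = plaintext = 0xC55
s_1 = Round(s_0, k_0) = 0x279
s_2 = Round(s_1, k_1) = 0x729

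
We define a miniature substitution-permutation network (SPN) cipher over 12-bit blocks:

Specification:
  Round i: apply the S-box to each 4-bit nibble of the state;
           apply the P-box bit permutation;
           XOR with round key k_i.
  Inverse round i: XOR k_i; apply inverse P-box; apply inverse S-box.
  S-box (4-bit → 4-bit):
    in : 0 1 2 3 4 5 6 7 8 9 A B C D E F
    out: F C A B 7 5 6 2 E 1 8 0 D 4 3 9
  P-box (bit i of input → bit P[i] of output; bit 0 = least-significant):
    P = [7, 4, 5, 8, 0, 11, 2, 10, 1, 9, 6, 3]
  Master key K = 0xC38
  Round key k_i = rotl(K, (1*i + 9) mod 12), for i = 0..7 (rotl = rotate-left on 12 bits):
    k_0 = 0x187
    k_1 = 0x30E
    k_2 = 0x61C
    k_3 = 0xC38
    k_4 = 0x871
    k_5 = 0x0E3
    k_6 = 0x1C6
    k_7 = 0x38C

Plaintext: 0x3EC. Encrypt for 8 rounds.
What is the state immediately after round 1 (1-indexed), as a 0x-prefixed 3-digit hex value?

s_0 = plaintext = 0x3EC
s_1 = Round(s_0, k_0) = 0xA2C
s_2 = Round(s_1, k_1) = 0xEA6
s_3 = Round(s_2, k_2) = 0x02E
s_4 = Round(s_3, k_3) = 0x2E2
s_5 = Round(s_4, k_4) = 0x368
s_6 = Round(s_5, k_5) = 0xBDD
s_7 = Round(s_6, k_6) = 0x1E2
s_8 = Round(s_7, k_7) = 0xAD5

0xA2C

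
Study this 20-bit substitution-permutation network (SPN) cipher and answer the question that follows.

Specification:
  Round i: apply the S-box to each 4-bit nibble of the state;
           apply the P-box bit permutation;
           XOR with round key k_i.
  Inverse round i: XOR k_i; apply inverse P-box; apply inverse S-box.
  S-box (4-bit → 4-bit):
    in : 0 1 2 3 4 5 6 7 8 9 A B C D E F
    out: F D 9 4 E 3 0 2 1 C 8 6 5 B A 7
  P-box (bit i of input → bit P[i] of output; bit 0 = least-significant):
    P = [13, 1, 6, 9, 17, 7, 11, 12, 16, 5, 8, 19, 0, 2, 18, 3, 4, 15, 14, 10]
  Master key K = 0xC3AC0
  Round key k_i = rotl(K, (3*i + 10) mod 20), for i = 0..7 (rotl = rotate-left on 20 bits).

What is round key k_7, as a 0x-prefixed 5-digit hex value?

K = 0xC3AC0
k_0 = rotl(K, (3*0+10) mod 20) = rotl(K, 10) = 0xB030E
k_1 = rotl(K, (3*1+10) mod 20) = rotl(K, 13) = 0x81875
k_2 = rotl(K, (3*2+10) mod 20) = rotl(K, 16) = 0x0C3AC
k_3 = rotl(K, (3*3+10) mod 20) = rotl(K, 19) = 0x61D60
k_4 = rotl(K, (3*4+10) mod 20) = rotl(K, 2) = 0x0EB03
k_5 = rotl(K, (3*5+10) mod 20) = rotl(K, 5) = 0x75818
k_6 = rotl(K, (3*6+10) mod 20) = rotl(K, 8) = 0xAC0C3
k_7 = rotl(K, (3*7+10) mod 20) = rotl(K, 11) = 0x6061D

0x6061D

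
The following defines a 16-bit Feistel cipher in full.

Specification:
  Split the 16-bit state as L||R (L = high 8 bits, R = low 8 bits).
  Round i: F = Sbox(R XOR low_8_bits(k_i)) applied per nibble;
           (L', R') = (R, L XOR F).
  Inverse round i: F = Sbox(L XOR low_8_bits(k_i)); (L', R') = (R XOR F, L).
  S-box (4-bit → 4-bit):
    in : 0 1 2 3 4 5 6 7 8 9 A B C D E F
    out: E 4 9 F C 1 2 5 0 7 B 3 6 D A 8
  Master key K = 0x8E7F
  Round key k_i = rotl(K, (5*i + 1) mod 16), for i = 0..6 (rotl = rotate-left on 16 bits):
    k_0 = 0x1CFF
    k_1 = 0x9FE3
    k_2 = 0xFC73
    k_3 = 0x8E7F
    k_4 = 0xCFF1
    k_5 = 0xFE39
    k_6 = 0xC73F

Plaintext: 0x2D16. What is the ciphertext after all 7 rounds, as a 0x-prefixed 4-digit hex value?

s_0 = plaintext = 0x2D16
s_1 = Round(s_0, k_0) = 0x168A
s_2 = Round(s_1, k_1) = 0x8A31
s_3 = Round(s_2, k_2) = 0x3143
s_4 = Round(s_3, k_3) = 0x43C7
s_5 = Round(s_4, k_4) = 0xC7B1
s_6 = Round(s_5, k_5) = 0xB1C7
s_7 = Round(s_6, k_6) = 0xC731

0xC731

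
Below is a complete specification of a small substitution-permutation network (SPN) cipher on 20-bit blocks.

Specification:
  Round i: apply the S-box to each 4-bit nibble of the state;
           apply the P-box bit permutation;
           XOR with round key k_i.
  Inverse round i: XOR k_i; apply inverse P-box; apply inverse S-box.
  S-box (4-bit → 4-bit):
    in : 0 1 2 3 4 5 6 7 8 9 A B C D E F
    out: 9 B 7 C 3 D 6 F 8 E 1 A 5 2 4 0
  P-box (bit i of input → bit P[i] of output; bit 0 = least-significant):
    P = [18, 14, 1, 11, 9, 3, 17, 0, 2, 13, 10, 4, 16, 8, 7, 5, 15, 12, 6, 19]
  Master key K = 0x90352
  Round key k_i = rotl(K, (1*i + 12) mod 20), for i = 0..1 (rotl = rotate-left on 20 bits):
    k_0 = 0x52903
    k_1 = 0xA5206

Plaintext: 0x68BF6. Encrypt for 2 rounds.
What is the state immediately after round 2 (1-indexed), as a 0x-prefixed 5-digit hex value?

0x5BCFF

s_0 = plaintext = 0x68BF6
s_1 = Round(s_0, k_0) = 0x55971
s_2 = Round(s_1, k_1) = 0x5BCFF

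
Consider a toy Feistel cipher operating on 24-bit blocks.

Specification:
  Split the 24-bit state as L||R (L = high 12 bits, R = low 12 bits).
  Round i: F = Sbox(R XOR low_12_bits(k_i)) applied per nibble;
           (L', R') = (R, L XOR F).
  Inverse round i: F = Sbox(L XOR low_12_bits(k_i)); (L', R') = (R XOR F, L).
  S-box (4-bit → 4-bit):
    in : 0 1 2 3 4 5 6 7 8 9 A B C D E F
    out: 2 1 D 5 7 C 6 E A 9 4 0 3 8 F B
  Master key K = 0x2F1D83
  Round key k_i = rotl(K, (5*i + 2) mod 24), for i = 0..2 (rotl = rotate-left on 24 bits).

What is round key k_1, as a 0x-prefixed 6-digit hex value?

K = 0x2F1D83
k_0 = rotl(K, (5*0+2) mod 24) = rotl(K, 2) = 0xBC760C
k_1 = rotl(K, (5*1+2) mod 24) = rotl(K, 7) = 0x8EC197

0x8EC197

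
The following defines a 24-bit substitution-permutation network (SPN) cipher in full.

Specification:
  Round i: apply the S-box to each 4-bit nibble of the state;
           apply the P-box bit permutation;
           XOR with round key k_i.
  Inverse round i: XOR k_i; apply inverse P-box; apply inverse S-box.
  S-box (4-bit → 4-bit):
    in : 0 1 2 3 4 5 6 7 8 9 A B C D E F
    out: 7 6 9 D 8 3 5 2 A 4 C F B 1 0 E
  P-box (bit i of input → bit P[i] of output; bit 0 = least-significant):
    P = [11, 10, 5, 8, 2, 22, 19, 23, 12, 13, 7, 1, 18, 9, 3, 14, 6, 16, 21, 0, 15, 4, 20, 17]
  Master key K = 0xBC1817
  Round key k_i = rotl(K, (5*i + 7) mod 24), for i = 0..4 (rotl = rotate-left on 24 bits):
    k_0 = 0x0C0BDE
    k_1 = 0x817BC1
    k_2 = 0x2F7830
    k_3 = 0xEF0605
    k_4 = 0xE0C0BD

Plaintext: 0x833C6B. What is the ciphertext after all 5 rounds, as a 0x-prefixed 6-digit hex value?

s_0 = plaintext = 0x833C6B
s_1 = Round(s_0, k_0) = 0x2276A1
s_2 = Round(s_1, k_1) = 0x0BED20
s_3 = Round(s_2, k_2) = 0x9EE445
s_4 = Round(s_3, k_3) = 0x7F0A07
s_5 = Round(s_4, k_4) = 0x8DC622

0x8DC622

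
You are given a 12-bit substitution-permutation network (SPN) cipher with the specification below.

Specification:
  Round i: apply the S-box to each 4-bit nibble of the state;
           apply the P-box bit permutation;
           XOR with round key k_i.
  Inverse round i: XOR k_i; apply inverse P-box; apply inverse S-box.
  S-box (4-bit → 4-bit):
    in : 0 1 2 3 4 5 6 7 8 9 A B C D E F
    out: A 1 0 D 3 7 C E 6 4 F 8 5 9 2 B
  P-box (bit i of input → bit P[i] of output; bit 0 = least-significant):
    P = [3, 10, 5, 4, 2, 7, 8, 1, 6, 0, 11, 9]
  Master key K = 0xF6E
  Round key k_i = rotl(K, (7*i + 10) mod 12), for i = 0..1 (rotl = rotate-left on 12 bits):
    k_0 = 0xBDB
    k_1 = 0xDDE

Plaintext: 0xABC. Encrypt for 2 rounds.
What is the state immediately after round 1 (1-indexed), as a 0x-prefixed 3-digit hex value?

0x1B0

s_0 = plaintext = 0xABC
s_1 = Round(s_0, k_0) = 0x1B0
s_2 = Round(s_1, k_1) = 0x98C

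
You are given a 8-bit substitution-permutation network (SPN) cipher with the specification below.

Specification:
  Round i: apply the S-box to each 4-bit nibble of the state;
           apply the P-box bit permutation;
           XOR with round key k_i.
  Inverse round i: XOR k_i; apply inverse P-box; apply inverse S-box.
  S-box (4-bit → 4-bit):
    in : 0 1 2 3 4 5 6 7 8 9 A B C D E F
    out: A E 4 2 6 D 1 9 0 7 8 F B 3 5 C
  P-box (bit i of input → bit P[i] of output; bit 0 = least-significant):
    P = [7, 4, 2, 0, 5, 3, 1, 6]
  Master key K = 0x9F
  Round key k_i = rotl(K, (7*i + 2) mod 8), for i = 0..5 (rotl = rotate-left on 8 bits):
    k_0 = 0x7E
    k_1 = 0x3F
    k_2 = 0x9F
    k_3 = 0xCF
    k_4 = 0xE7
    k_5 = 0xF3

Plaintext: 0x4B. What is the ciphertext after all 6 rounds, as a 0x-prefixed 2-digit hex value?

0x78

s_0 = plaintext = 0x4B
s_1 = Round(s_0, k_0) = 0xE1
s_2 = Round(s_1, k_1) = 0x08
s_3 = Round(s_2, k_2) = 0xD7
s_4 = Round(s_3, k_3) = 0x66
s_5 = Round(s_4, k_4) = 0x47
s_6 = Round(s_5, k_5) = 0x78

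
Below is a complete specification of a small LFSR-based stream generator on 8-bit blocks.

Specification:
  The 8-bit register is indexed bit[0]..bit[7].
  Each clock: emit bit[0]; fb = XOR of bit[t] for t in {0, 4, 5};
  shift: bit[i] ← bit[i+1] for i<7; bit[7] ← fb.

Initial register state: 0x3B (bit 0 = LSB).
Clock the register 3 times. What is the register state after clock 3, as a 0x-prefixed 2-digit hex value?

reg_0 = 0x3B
clock 1: out=1, reg = 0x9D
clock 2: out=1, reg = 0x4E
clock 3: out=0, reg = 0x27

0x27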